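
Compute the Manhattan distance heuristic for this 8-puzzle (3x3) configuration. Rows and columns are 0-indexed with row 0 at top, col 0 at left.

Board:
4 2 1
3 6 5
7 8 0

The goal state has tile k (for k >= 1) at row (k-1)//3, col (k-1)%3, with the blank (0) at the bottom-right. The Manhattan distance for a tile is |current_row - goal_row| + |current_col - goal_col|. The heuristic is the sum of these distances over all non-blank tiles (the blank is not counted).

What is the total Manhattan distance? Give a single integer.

Answer: 8

Derivation:
Tile 4: at (0,0), goal (1,0), distance |0-1|+|0-0| = 1
Tile 2: at (0,1), goal (0,1), distance |0-0|+|1-1| = 0
Tile 1: at (0,2), goal (0,0), distance |0-0|+|2-0| = 2
Tile 3: at (1,0), goal (0,2), distance |1-0|+|0-2| = 3
Tile 6: at (1,1), goal (1,2), distance |1-1|+|1-2| = 1
Tile 5: at (1,2), goal (1,1), distance |1-1|+|2-1| = 1
Tile 7: at (2,0), goal (2,0), distance |2-2|+|0-0| = 0
Tile 8: at (2,1), goal (2,1), distance |2-2|+|1-1| = 0
Sum: 1 + 0 + 2 + 3 + 1 + 1 + 0 + 0 = 8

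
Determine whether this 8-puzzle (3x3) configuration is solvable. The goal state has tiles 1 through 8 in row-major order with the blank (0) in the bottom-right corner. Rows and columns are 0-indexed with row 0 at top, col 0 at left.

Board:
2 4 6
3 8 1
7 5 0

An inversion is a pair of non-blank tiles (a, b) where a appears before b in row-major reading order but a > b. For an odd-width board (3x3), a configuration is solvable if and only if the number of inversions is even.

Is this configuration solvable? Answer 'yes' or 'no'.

Answer: no

Derivation:
Inversions (pairs i<j in row-major order where tile[i] > tile[j] > 0): 11
11 is odd, so the puzzle is not solvable.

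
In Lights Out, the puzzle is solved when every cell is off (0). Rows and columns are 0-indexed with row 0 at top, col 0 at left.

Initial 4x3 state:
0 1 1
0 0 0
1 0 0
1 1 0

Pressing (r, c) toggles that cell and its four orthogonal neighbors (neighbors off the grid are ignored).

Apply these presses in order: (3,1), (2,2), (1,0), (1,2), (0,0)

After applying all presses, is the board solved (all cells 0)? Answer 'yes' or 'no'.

After press 1 at (3,1):
0 1 1
0 0 0
1 1 0
0 0 1

After press 2 at (2,2):
0 1 1
0 0 1
1 0 1
0 0 0

After press 3 at (1,0):
1 1 1
1 1 1
0 0 1
0 0 0

After press 4 at (1,2):
1 1 0
1 0 0
0 0 0
0 0 0

After press 5 at (0,0):
0 0 0
0 0 0
0 0 0
0 0 0

Lights still on: 0

Answer: yes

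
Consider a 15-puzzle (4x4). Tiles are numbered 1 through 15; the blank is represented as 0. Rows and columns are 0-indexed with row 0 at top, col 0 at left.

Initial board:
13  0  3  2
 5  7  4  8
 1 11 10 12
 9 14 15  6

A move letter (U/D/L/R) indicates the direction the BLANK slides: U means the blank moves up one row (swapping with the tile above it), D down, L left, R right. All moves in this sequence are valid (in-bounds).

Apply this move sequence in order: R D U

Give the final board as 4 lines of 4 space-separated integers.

Answer: 13  3  0  2
 5  7  4  8
 1 11 10 12
 9 14 15  6

Derivation:
After move 1 (R):
13  3  0  2
 5  7  4  8
 1 11 10 12
 9 14 15  6

After move 2 (D):
13  3  4  2
 5  7  0  8
 1 11 10 12
 9 14 15  6

After move 3 (U):
13  3  0  2
 5  7  4  8
 1 11 10 12
 9 14 15  6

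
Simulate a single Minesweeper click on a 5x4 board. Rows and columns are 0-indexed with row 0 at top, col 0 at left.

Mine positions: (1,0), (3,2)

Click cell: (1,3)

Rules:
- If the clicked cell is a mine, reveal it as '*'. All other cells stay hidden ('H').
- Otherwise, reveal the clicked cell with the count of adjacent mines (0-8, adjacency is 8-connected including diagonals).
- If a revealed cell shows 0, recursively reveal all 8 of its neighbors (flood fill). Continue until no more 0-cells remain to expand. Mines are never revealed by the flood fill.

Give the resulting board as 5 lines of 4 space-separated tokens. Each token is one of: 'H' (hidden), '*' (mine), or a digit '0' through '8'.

H 1 0 0
H 1 0 0
H 2 1 1
H H H H
H H H H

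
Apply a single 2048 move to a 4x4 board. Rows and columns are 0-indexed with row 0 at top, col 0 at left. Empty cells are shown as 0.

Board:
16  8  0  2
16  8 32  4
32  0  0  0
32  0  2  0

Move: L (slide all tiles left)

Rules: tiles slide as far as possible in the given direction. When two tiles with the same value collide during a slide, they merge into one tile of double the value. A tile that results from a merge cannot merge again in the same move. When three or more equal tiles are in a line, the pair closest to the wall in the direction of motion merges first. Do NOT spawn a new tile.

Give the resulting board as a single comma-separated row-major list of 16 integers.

Answer: 16, 8, 2, 0, 16, 8, 32, 4, 32, 0, 0, 0, 32, 2, 0, 0

Derivation:
Slide left:
row 0: [16, 8, 0, 2] -> [16, 8, 2, 0]
row 1: [16, 8, 32, 4] -> [16, 8, 32, 4]
row 2: [32, 0, 0, 0] -> [32, 0, 0, 0]
row 3: [32, 0, 2, 0] -> [32, 2, 0, 0]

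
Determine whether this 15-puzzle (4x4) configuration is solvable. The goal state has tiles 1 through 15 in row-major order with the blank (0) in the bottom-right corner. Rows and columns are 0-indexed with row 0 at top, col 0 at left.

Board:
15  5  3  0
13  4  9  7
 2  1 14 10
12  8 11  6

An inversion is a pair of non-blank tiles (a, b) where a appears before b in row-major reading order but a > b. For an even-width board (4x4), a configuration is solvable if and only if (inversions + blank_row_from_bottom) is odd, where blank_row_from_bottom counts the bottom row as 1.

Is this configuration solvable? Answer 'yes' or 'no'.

Inversions: 53
Blank is in row 0 (0-indexed from top), which is row 4 counting from the bottom (bottom = 1).
53 + 4 = 57, which is odd, so the puzzle is solvable.

Answer: yes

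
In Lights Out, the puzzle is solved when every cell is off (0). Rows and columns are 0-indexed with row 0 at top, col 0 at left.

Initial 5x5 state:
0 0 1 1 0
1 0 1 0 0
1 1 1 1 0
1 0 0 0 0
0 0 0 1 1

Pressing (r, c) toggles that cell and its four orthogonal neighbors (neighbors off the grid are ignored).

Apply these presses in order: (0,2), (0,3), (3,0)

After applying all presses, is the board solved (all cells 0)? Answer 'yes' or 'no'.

After press 1 at (0,2):
0 1 0 0 0
1 0 0 0 0
1 1 1 1 0
1 0 0 0 0
0 0 0 1 1

After press 2 at (0,3):
0 1 1 1 1
1 0 0 1 0
1 1 1 1 0
1 0 0 0 0
0 0 0 1 1

After press 3 at (3,0):
0 1 1 1 1
1 0 0 1 0
0 1 1 1 0
0 1 0 0 0
1 0 0 1 1

Lights still on: 13

Answer: no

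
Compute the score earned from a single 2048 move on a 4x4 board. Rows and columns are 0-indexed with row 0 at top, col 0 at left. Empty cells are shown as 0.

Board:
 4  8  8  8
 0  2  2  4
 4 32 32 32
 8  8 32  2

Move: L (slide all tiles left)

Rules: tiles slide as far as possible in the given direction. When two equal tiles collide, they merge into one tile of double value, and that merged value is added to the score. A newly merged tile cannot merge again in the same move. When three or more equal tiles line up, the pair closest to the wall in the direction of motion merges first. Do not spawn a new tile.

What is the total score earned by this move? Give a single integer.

Answer: 100

Derivation:
Slide left:
row 0: [4, 8, 8, 8] -> [4, 16, 8, 0]  score +16 (running 16)
row 1: [0, 2, 2, 4] -> [4, 4, 0, 0]  score +4 (running 20)
row 2: [4, 32, 32, 32] -> [4, 64, 32, 0]  score +64 (running 84)
row 3: [8, 8, 32, 2] -> [16, 32, 2, 0]  score +16 (running 100)
Board after move:
 4 16  8  0
 4  4  0  0
 4 64 32  0
16 32  2  0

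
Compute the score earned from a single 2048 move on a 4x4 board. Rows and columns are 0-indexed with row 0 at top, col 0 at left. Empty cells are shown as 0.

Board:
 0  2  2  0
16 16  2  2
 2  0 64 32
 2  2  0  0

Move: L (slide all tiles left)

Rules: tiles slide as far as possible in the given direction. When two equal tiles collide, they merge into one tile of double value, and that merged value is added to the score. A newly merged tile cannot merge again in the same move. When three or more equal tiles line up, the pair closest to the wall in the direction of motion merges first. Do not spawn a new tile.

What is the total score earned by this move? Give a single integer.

Slide left:
row 0: [0, 2, 2, 0] -> [4, 0, 0, 0]  score +4 (running 4)
row 1: [16, 16, 2, 2] -> [32, 4, 0, 0]  score +36 (running 40)
row 2: [2, 0, 64, 32] -> [2, 64, 32, 0]  score +0 (running 40)
row 3: [2, 2, 0, 0] -> [4, 0, 0, 0]  score +4 (running 44)
Board after move:
 4  0  0  0
32  4  0  0
 2 64 32  0
 4  0  0  0

Answer: 44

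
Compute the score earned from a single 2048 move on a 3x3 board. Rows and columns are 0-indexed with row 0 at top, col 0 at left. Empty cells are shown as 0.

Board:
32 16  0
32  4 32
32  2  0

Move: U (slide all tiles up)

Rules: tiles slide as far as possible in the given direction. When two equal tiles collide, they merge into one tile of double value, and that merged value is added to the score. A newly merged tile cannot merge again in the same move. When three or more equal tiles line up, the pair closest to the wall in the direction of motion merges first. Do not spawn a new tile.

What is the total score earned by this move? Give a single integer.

Answer: 64

Derivation:
Slide up:
col 0: [32, 32, 32] -> [64, 32, 0]  score +64 (running 64)
col 1: [16, 4, 2] -> [16, 4, 2]  score +0 (running 64)
col 2: [0, 32, 0] -> [32, 0, 0]  score +0 (running 64)
Board after move:
64 16 32
32  4  0
 0  2  0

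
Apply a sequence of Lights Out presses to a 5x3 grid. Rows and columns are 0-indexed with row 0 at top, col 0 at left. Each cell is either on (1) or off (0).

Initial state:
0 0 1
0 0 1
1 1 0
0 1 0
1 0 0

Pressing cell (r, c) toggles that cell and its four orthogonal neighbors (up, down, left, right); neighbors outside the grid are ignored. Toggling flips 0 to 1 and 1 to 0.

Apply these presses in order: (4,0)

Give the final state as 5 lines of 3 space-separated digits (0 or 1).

Answer: 0 0 1
0 0 1
1 1 0
1 1 0
0 1 0

Derivation:
After press 1 at (4,0):
0 0 1
0 0 1
1 1 0
1 1 0
0 1 0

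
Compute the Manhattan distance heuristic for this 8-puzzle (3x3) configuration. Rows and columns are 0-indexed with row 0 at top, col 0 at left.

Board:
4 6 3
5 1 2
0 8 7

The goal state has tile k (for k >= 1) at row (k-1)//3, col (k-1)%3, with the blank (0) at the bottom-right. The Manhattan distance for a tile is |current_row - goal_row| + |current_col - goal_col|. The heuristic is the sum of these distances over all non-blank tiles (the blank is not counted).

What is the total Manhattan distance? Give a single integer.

Answer: 10

Derivation:
Tile 4: (0,0)->(1,0) = 1
Tile 6: (0,1)->(1,2) = 2
Tile 3: (0,2)->(0,2) = 0
Tile 5: (1,0)->(1,1) = 1
Tile 1: (1,1)->(0,0) = 2
Tile 2: (1,2)->(0,1) = 2
Tile 8: (2,1)->(2,1) = 0
Tile 7: (2,2)->(2,0) = 2
Sum: 1 + 2 + 0 + 1 + 2 + 2 + 0 + 2 = 10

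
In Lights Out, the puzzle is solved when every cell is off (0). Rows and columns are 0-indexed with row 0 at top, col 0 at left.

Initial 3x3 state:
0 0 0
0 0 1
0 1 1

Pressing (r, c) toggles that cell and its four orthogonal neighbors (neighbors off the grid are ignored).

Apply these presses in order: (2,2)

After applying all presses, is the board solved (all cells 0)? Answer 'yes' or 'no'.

After press 1 at (2,2):
0 0 0
0 0 0
0 0 0

Lights still on: 0

Answer: yes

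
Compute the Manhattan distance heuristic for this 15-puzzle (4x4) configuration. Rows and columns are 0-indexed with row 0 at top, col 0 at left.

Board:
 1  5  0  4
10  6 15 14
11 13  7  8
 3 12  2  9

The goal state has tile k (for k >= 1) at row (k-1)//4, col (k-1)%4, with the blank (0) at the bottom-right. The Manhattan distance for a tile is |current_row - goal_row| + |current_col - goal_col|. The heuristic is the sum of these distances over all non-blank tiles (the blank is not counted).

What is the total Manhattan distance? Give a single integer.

Answer: 32

Derivation:
Tile 1: (0,0)->(0,0) = 0
Tile 5: (0,1)->(1,0) = 2
Tile 4: (0,3)->(0,3) = 0
Tile 10: (1,0)->(2,1) = 2
Tile 6: (1,1)->(1,1) = 0
Tile 15: (1,2)->(3,2) = 2
Tile 14: (1,3)->(3,1) = 4
Tile 11: (2,0)->(2,2) = 2
Tile 13: (2,1)->(3,0) = 2
Tile 7: (2,2)->(1,2) = 1
Tile 8: (2,3)->(1,3) = 1
Tile 3: (3,0)->(0,2) = 5
Tile 12: (3,1)->(2,3) = 3
Tile 2: (3,2)->(0,1) = 4
Tile 9: (3,3)->(2,0) = 4
Sum: 0 + 2 + 0 + 2 + 0 + 2 + 4 + 2 + 2 + 1 + 1 + 5 + 3 + 4 + 4 = 32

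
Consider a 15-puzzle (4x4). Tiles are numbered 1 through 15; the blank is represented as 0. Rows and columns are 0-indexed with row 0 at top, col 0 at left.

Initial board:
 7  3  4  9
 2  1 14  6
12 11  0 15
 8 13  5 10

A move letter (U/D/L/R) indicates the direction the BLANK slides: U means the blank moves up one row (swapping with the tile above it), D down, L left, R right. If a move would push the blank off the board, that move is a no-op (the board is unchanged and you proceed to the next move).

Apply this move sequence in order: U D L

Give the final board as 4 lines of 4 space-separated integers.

After move 1 (U):
 7  3  4  9
 2  1  0  6
12 11 14 15
 8 13  5 10

After move 2 (D):
 7  3  4  9
 2  1 14  6
12 11  0 15
 8 13  5 10

After move 3 (L):
 7  3  4  9
 2  1 14  6
12  0 11 15
 8 13  5 10

Answer:  7  3  4  9
 2  1 14  6
12  0 11 15
 8 13  5 10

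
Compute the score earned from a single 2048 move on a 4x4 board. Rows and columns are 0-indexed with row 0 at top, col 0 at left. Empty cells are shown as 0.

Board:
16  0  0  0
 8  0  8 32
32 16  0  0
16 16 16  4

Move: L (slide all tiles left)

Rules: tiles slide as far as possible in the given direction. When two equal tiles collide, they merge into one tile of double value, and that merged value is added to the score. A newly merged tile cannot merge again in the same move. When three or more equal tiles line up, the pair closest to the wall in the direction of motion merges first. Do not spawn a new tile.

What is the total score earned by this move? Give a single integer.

Slide left:
row 0: [16, 0, 0, 0] -> [16, 0, 0, 0]  score +0 (running 0)
row 1: [8, 0, 8, 32] -> [16, 32, 0, 0]  score +16 (running 16)
row 2: [32, 16, 0, 0] -> [32, 16, 0, 0]  score +0 (running 16)
row 3: [16, 16, 16, 4] -> [32, 16, 4, 0]  score +32 (running 48)
Board after move:
16  0  0  0
16 32  0  0
32 16  0  0
32 16  4  0

Answer: 48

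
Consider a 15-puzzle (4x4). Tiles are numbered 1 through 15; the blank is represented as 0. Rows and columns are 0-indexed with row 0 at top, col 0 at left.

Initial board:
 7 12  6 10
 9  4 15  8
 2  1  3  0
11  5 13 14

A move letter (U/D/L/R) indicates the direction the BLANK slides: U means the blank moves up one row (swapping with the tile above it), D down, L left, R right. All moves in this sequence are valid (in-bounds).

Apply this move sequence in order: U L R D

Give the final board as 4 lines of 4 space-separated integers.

Answer:  7 12  6 10
 9  4 15  8
 2  1  3  0
11  5 13 14

Derivation:
After move 1 (U):
 7 12  6 10
 9  4 15  0
 2  1  3  8
11  5 13 14

After move 2 (L):
 7 12  6 10
 9  4  0 15
 2  1  3  8
11  5 13 14

After move 3 (R):
 7 12  6 10
 9  4 15  0
 2  1  3  8
11  5 13 14

After move 4 (D):
 7 12  6 10
 9  4 15  8
 2  1  3  0
11  5 13 14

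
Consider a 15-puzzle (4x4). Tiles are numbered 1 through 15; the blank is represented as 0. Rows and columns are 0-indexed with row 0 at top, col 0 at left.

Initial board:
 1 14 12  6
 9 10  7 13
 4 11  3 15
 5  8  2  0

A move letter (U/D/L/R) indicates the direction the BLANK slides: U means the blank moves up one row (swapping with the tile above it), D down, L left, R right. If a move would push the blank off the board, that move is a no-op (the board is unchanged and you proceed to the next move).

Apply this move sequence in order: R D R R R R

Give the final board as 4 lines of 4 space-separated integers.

Answer:  1 14 12  6
 9 10  7 13
 4 11  3 15
 5  8  2  0

Derivation:
After move 1 (R):
 1 14 12  6
 9 10  7 13
 4 11  3 15
 5  8  2  0

After move 2 (D):
 1 14 12  6
 9 10  7 13
 4 11  3 15
 5  8  2  0

After move 3 (R):
 1 14 12  6
 9 10  7 13
 4 11  3 15
 5  8  2  0

After move 4 (R):
 1 14 12  6
 9 10  7 13
 4 11  3 15
 5  8  2  0

After move 5 (R):
 1 14 12  6
 9 10  7 13
 4 11  3 15
 5  8  2  0

After move 6 (R):
 1 14 12  6
 9 10  7 13
 4 11  3 15
 5  8  2  0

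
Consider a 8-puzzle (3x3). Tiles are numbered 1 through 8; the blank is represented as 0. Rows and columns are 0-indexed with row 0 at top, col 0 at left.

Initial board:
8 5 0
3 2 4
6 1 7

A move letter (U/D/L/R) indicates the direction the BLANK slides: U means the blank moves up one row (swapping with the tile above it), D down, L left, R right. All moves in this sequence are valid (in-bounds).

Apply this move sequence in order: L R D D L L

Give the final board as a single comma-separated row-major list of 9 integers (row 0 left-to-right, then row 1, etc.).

After move 1 (L):
8 0 5
3 2 4
6 1 7

After move 2 (R):
8 5 0
3 2 4
6 1 7

After move 3 (D):
8 5 4
3 2 0
6 1 7

After move 4 (D):
8 5 4
3 2 7
6 1 0

After move 5 (L):
8 5 4
3 2 7
6 0 1

After move 6 (L):
8 5 4
3 2 7
0 6 1

Answer: 8, 5, 4, 3, 2, 7, 0, 6, 1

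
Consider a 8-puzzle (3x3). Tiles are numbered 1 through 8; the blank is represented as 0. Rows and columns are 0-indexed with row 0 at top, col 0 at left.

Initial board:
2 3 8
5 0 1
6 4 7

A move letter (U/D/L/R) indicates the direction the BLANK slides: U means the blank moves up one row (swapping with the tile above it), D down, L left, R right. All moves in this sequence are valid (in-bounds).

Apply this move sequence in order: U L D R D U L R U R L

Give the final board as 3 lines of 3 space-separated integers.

Answer: 5 0 8
3 2 1
6 4 7

Derivation:
After move 1 (U):
2 0 8
5 3 1
6 4 7

After move 2 (L):
0 2 8
5 3 1
6 4 7

After move 3 (D):
5 2 8
0 3 1
6 4 7

After move 4 (R):
5 2 8
3 0 1
6 4 7

After move 5 (D):
5 2 8
3 4 1
6 0 7

After move 6 (U):
5 2 8
3 0 1
6 4 7

After move 7 (L):
5 2 8
0 3 1
6 4 7

After move 8 (R):
5 2 8
3 0 1
6 4 7

After move 9 (U):
5 0 8
3 2 1
6 4 7

After move 10 (R):
5 8 0
3 2 1
6 4 7

After move 11 (L):
5 0 8
3 2 1
6 4 7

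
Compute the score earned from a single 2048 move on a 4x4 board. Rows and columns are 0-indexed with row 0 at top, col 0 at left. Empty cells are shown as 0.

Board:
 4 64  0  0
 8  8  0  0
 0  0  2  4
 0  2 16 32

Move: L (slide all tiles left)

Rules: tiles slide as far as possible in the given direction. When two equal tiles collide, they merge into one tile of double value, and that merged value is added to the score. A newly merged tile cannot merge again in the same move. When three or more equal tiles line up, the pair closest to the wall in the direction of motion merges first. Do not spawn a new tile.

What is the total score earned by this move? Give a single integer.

Answer: 16

Derivation:
Slide left:
row 0: [4, 64, 0, 0] -> [4, 64, 0, 0]  score +0 (running 0)
row 1: [8, 8, 0, 0] -> [16, 0, 0, 0]  score +16 (running 16)
row 2: [0, 0, 2, 4] -> [2, 4, 0, 0]  score +0 (running 16)
row 3: [0, 2, 16, 32] -> [2, 16, 32, 0]  score +0 (running 16)
Board after move:
 4 64  0  0
16  0  0  0
 2  4  0  0
 2 16 32  0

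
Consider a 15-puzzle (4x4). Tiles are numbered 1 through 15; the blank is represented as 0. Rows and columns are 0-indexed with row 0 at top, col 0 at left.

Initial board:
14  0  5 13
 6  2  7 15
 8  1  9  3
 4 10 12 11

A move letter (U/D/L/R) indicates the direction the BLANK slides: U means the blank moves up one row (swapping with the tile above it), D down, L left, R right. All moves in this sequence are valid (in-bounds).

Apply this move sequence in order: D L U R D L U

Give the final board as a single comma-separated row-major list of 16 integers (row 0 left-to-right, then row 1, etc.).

Answer: 0, 6, 5, 13, 2, 14, 7, 15, 8, 1, 9, 3, 4, 10, 12, 11

Derivation:
After move 1 (D):
14  2  5 13
 6  0  7 15
 8  1  9  3
 4 10 12 11

After move 2 (L):
14  2  5 13
 0  6  7 15
 8  1  9  3
 4 10 12 11

After move 3 (U):
 0  2  5 13
14  6  7 15
 8  1  9  3
 4 10 12 11

After move 4 (R):
 2  0  5 13
14  6  7 15
 8  1  9  3
 4 10 12 11

After move 5 (D):
 2  6  5 13
14  0  7 15
 8  1  9  3
 4 10 12 11

After move 6 (L):
 2  6  5 13
 0 14  7 15
 8  1  9  3
 4 10 12 11

After move 7 (U):
 0  6  5 13
 2 14  7 15
 8  1  9  3
 4 10 12 11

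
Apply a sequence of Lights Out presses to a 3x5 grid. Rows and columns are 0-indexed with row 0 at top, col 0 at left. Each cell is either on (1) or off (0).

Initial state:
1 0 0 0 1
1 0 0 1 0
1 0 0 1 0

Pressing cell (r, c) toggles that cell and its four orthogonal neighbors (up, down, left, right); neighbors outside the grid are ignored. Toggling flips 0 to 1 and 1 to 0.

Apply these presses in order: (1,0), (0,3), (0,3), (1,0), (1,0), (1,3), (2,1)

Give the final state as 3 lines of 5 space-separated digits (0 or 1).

After press 1 at (1,0):
0 0 0 0 1
0 1 0 1 0
0 0 0 1 0

After press 2 at (0,3):
0 0 1 1 0
0 1 0 0 0
0 0 0 1 0

After press 3 at (0,3):
0 0 0 0 1
0 1 0 1 0
0 0 0 1 0

After press 4 at (1,0):
1 0 0 0 1
1 0 0 1 0
1 0 0 1 0

After press 5 at (1,0):
0 0 0 0 1
0 1 0 1 0
0 0 0 1 0

After press 6 at (1,3):
0 0 0 1 1
0 1 1 0 1
0 0 0 0 0

After press 7 at (2,1):
0 0 0 1 1
0 0 1 0 1
1 1 1 0 0

Answer: 0 0 0 1 1
0 0 1 0 1
1 1 1 0 0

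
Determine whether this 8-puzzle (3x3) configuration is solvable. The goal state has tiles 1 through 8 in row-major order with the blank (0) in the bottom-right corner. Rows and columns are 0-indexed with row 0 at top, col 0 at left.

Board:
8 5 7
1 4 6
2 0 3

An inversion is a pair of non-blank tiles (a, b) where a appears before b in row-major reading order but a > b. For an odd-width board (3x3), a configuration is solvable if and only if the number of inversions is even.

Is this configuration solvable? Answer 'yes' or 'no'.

Inversions (pairs i<j in row-major order where tile[i] > tile[j] > 0): 20
20 is even, so the puzzle is solvable.

Answer: yes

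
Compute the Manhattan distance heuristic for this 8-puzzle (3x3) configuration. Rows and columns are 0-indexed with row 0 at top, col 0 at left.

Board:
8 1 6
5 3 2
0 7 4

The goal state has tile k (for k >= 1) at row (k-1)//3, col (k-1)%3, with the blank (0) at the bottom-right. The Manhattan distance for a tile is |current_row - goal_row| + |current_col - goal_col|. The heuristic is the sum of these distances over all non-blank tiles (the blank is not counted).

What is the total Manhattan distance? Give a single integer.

Tile 8: at (0,0), goal (2,1), distance |0-2|+|0-1| = 3
Tile 1: at (0,1), goal (0,0), distance |0-0|+|1-0| = 1
Tile 6: at (0,2), goal (1,2), distance |0-1|+|2-2| = 1
Tile 5: at (1,0), goal (1,1), distance |1-1|+|0-1| = 1
Tile 3: at (1,1), goal (0,2), distance |1-0|+|1-2| = 2
Tile 2: at (1,2), goal (0,1), distance |1-0|+|2-1| = 2
Tile 7: at (2,1), goal (2,0), distance |2-2|+|1-0| = 1
Tile 4: at (2,2), goal (1,0), distance |2-1|+|2-0| = 3
Sum: 3 + 1 + 1 + 1 + 2 + 2 + 1 + 3 = 14

Answer: 14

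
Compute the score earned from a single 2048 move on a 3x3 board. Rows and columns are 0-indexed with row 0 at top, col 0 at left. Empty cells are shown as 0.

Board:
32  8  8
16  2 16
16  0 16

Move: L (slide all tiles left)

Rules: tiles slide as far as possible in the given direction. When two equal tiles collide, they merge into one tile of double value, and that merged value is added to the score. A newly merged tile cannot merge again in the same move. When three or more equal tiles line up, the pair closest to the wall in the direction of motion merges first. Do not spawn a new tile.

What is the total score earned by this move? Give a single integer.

Answer: 48

Derivation:
Slide left:
row 0: [32, 8, 8] -> [32, 16, 0]  score +16 (running 16)
row 1: [16, 2, 16] -> [16, 2, 16]  score +0 (running 16)
row 2: [16, 0, 16] -> [32, 0, 0]  score +32 (running 48)
Board after move:
32 16  0
16  2 16
32  0  0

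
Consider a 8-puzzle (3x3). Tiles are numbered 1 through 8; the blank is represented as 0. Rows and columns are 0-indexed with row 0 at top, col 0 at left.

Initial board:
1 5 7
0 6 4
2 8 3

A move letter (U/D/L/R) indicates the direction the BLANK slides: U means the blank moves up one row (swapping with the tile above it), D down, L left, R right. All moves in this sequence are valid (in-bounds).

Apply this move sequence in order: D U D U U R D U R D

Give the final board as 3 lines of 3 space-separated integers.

After move 1 (D):
1 5 7
2 6 4
0 8 3

After move 2 (U):
1 5 7
0 6 4
2 8 3

After move 3 (D):
1 5 7
2 6 4
0 8 3

After move 4 (U):
1 5 7
0 6 4
2 8 3

After move 5 (U):
0 5 7
1 6 4
2 8 3

After move 6 (R):
5 0 7
1 6 4
2 8 3

After move 7 (D):
5 6 7
1 0 4
2 8 3

After move 8 (U):
5 0 7
1 6 4
2 8 3

After move 9 (R):
5 7 0
1 6 4
2 8 3

After move 10 (D):
5 7 4
1 6 0
2 8 3

Answer: 5 7 4
1 6 0
2 8 3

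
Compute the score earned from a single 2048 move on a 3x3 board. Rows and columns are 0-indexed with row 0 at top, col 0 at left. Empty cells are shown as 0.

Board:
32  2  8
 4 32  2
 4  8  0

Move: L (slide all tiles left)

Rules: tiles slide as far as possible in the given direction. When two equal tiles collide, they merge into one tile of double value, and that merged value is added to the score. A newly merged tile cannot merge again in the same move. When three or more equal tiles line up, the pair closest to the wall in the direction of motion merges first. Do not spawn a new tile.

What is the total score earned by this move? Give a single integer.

Answer: 0

Derivation:
Slide left:
row 0: [32, 2, 8] -> [32, 2, 8]  score +0 (running 0)
row 1: [4, 32, 2] -> [4, 32, 2]  score +0 (running 0)
row 2: [4, 8, 0] -> [4, 8, 0]  score +0 (running 0)
Board after move:
32  2  8
 4 32  2
 4  8  0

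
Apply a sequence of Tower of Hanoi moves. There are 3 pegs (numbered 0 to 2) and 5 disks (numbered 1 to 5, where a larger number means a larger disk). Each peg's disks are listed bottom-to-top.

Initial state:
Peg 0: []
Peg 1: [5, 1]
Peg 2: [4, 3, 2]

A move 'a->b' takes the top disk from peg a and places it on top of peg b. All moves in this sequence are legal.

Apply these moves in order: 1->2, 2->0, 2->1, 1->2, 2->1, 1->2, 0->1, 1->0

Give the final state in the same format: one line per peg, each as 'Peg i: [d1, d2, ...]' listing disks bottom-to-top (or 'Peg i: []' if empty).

Answer: Peg 0: [1]
Peg 1: [5]
Peg 2: [4, 3, 2]

Derivation:
After move 1 (1->2):
Peg 0: []
Peg 1: [5]
Peg 2: [4, 3, 2, 1]

After move 2 (2->0):
Peg 0: [1]
Peg 1: [5]
Peg 2: [4, 3, 2]

After move 3 (2->1):
Peg 0: [1]
Peg 1: [5, 2]
Peg 2: [4, 3]

After move 4 (1->2):
Peg 0: [1]
Peg 1: [5]
Peg 2: [4, 3, 2]

After move 5 (2->1):
Peg 0: [1]
Peg 1: [5, 2]
Peg 2: [4, 3]

After move 6 (1->2):
Peg 0: [1]
Peg 1: [5]
Peg 2: [4, 3, 2]

After move 7 (0->1):
Peg 0: []
Peg 1: [5, 1]
Peg 2: [4, 3, 2]

After move 8 (1->0):
Peg 0: [1]
Peg 1: [5]
Peg 2: [4, 3, 2]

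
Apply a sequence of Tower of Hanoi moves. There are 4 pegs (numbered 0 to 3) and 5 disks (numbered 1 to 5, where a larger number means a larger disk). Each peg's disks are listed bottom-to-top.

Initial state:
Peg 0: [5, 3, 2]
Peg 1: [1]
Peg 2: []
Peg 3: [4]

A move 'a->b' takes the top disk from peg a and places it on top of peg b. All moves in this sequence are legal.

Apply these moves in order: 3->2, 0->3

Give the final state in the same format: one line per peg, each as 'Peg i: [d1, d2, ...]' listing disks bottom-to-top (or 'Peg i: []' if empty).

Answer: Peg 0: [5, 3]
Peg 1: [1]
Peg 2: [4]
Peg 3: [2]

Derivation:
After move 1 (3->2):
Peg 0: [5, 3, 2]
Peg 1: [1]
Peg 2: [4]
Peg 3: []

After move 2 (0->3):
Peg 0: [5, 3]
Peg 1: [1]
Peg 2: [4]
Peg 3: [2]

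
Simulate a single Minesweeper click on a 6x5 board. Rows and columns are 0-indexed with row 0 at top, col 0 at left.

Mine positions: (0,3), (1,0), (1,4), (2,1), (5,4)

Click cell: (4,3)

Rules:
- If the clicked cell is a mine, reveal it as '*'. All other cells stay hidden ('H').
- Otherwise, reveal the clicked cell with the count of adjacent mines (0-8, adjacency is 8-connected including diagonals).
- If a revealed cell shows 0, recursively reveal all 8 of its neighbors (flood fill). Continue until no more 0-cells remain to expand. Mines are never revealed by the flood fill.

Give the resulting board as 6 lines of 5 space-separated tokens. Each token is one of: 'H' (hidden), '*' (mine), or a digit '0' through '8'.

H H H H H
H H H H H
H H H H H
H H H H H
H H H 1 H
H H H H H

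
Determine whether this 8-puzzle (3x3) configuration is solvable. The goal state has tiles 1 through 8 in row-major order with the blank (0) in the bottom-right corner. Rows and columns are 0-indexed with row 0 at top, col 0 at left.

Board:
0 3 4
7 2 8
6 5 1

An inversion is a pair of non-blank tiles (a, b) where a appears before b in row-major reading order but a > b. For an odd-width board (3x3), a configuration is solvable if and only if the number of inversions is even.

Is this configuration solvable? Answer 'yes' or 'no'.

Inversions (pairs i<j in row-major order where tile[i] > tile[j] > 0): 15
15 is odd, so the puzzle is not solvable.

Answer: no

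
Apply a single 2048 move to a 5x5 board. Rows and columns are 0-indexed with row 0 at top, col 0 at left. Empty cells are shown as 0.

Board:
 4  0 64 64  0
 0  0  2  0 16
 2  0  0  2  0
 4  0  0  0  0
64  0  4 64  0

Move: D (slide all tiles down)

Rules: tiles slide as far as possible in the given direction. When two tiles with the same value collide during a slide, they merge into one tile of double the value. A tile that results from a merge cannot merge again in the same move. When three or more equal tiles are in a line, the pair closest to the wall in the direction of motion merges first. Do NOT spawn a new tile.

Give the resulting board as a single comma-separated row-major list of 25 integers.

Slide down:
col 0: [4, 0, 2, 4, 64] -> [0, 4, 2, 4, 64]
col 1: [0, 0, 0, 0, 0] -> [0, 0, 0, 0, 0]
col 2: [64, 2, 0, 0, 4] -> [0, 0, 64, 2, 4]
col 3: [64, 0, 2, 0, 64] -> [0, 0, 64, 2, 64]
col 4: [0, 16, 0, 0, 0] -> [0, 0, 0, 0, 16]

Answer: 0, 0, 0, 0, 0, 4, 0, 0, 0, 0, 2, 0, 64, 64, 0, 4, 0, 2, 2, 0, 64, 0, 4, 64, 16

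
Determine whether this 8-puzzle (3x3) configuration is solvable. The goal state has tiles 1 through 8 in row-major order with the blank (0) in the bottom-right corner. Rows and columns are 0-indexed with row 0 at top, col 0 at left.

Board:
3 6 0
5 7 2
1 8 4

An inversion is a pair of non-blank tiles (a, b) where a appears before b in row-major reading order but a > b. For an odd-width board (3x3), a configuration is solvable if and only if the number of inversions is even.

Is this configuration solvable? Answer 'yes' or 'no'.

Answer: yes

Derivation:
Inversions (pairs i<j in row-major order where tile[i] > tile[j] > 0): 14
14 is even, so the puzzle is solvable.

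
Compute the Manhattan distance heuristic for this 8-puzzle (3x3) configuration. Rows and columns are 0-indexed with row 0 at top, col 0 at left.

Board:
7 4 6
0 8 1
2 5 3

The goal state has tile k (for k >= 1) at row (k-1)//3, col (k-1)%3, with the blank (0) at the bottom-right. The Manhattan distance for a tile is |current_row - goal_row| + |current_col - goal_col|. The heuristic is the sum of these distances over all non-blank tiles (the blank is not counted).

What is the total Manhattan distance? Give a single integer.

Tile 7: (0,0)->(2,0) = 2
Tile 4: (0,1)->(1,0) = 2
Tile 6: (0,2)->(1,2) = 1
Tile 8: (1,1)->(2,1) = 1
Tile 1: (1,2)->(0,0) = 3
Tile 2: (2,0)->(0,1) = 3
Tile 5: (2,1)->(1,1) = 1
Tile 3: (2,2)->(0,2) = 2
Sum: 2 + 2 + 1 + 1 + 3 + 3 + 1 + 2 = 15

Answer: 15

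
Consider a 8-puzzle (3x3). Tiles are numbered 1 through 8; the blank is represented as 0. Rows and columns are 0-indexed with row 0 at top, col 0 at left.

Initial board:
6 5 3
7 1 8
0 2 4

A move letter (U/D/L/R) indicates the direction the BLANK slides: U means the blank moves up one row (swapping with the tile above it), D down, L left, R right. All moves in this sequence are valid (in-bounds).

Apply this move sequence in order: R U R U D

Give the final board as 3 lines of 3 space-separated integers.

Answer: 6 5 3
7 8 0
2 1 4

Derivation:
After move 1 (R):
6 5 3
7 1 8
2 0 4

After move 2 (U):
6 5 3
7 0 8
2 1 4

After move 3 (R):
6 5 3
7 8 0
2 1 4

After move 4 (U):
6 5 0
7 8 3
2 1 4

After move 5 (D):
6 5 3
7 8 0
2 1 4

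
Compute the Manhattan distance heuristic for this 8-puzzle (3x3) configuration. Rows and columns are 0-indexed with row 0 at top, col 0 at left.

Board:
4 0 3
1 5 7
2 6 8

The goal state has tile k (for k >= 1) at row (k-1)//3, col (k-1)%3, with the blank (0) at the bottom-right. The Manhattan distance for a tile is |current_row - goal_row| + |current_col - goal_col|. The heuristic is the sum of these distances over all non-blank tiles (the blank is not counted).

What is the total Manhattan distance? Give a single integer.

Tile 4: (0,0)->(1,0) = 1
Tile 3: (0,2)->(0,2) = 0
Tile 1: (1,0)->(0,0) = 1
Tile 5: (1,1)->(1,1) = 0
Tile 7: (1,2)->(2,0) = 3
Tile 2: (2,0)->(0,1) = 3
Tile 6: (2,1)->(1,2) = 2
Tile 8: (2,2)->(2,1) = 1
Sum: 1 + 0 + 1 + 0 + 3 + 3 + 2 + 1 = 11

Answer: 11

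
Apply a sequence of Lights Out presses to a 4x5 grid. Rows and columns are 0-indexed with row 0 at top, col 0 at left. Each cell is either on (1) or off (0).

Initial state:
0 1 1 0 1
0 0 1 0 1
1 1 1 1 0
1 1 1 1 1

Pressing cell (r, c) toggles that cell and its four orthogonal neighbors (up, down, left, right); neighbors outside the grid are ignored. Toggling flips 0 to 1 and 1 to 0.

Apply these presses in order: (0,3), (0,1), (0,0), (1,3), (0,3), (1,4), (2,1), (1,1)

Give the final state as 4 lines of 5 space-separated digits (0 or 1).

Answer: 0 0 0 1 0
0 1 1 0 1
0 1 0 0 1
1 0 1 1 1

Derivation:
After press 1 at (0,3):
0 1 0 1 0
0 0 1 1 1
1 1 1 1 0
1 1 1 1 1

After press 2 at (0,1):
1 0 1 1 0
0 1 1 1 1
1 1 1 1 0
1 1 1 1 1

After press 3 at (0,0):
0 1 1 1 0
1 1 1 1 1
1 1 1 1 0
1 1 1 1 1

After press 4 at (1,3):
0 1 1 0 0
1 1 0 0 0
1 1 1 0 0
1 1 1 1 1

After press 5 at (0,3):
0 1 0 1 1
1 1 0 1 0
1 1 1 0 0
1 1 1 1 1

After press 6 at (1,4):
0 1 0 1 0
1 1 0 0 1
1 1 1 0 1
1 1 1 1 1

After press 7 at (2,1):
0 1 0 1 0
1 0 0 0 1
0 0 0 0 1
1 0 1 1 1

After press 8 at (1,1):
0 0 0 1 0
0 1 1 0 1
0 1 0 0 1
1 0 1 1 1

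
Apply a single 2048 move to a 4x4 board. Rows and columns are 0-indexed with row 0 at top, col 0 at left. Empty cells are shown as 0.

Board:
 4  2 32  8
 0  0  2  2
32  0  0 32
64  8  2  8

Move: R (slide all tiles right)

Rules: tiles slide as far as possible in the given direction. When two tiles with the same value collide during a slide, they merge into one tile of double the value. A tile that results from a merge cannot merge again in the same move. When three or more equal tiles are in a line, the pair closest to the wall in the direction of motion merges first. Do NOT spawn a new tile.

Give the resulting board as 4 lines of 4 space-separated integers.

Slide right:
row 0: [4, 2, 32, 8] -> [4, 2, 32, 8]
row 1: [0, 0, 2, 2] -> [0, 0, 0, 4]
row 2: [32, 0, 0, 32] -> [0, 0, 0, 64]
row 3: [64, 8, 2, 8] -> [64, 8, 2, 8]

Answer:  4  2 32  8
 0  0  0  4
 0  0  0 64
64  8  2  8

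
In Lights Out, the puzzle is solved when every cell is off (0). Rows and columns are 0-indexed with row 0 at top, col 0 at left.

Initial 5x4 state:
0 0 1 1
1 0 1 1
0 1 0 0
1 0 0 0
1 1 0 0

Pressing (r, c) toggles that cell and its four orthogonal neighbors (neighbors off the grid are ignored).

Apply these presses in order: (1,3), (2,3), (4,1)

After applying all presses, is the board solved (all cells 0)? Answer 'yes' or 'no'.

After press 1 at (1,3):
0 0 1 0
1 0 0 0
0 1 0 1
1 0 0 0
1 1 0 0

After press 2 at (2,3):
0 0 1 0
1 0 0 1
0 1 1 0
1 0 0 1
1 1 0 0

After press 3 at (4,1):
0 0 1 0
1 0 0 1
0 1 1 0
1 1 0 1
0 0 1 0

Lights still on: 9

Answer: no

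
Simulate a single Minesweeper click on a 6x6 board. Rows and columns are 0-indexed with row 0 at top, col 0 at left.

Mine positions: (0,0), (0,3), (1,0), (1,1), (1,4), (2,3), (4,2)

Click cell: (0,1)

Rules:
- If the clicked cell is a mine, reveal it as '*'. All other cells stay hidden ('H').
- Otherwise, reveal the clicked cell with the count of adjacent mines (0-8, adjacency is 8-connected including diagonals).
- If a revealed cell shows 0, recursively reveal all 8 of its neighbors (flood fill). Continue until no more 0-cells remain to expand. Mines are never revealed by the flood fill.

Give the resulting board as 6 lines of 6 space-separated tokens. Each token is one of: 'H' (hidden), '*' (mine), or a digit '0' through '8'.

H 3 H H H H
H H H H H H
H H H H H H
H H H H H H
H H H H H H
H H H H H H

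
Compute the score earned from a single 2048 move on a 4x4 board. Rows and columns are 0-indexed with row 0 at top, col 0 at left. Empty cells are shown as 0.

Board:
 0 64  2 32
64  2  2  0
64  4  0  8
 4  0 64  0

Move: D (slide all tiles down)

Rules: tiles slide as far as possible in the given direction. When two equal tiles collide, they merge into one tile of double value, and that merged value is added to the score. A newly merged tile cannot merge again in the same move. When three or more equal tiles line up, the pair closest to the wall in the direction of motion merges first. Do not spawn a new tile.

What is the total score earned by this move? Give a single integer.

Slide down:
col 0: [0, 64, 64, 4] -> [0, 0, 128, 4]  score +128 (running 128)
col 1: [64, 2, 4, 0] -> [0, 64, 2, 4]  score +0 (running 128)
col 2: [2, 2, 0, 64] -> [0, 0, 4, 64]  score +4 (running 132)
col 3: [32, 0, 8, 0] -> [0, 0, 32, 8]  score +0 (running 132)
Board after move:
  0   0   0   0
  0  64   0   0
128   2   4  32
  4   4  64   8

Answer: 132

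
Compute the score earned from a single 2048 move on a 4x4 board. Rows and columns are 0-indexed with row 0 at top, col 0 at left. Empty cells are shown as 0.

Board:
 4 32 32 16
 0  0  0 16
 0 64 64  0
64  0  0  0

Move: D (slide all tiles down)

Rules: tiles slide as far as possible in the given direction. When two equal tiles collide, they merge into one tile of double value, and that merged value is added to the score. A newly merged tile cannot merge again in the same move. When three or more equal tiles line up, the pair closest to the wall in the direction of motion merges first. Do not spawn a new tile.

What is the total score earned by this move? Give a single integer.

Answer: 32

Derivation:
Slide down:
col 0: [4, 0, 0, 64] -> [0, 0, 4, 64]  score +0 (running 0)
col 1: [32, 0, 64, 0] -> [0, 0, 32, 64]  score +0 (running 0)
col 2: [32, 0, 64, 0] -> [0, 0, 32, 64]  score +0 (running 0)
col 3: [16, 16, 0, 0] -> [0, 0, 0, 32]  score +32 (running 32)
Board after move:
 0  0  0  0
 0  0  0  0
 4 32 32  0
64 64 64 32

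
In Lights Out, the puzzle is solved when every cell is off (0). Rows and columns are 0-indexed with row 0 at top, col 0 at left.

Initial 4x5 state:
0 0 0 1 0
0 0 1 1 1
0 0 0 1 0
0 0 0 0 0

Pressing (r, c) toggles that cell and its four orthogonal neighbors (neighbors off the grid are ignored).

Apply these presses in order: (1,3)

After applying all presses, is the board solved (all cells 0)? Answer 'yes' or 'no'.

After press 1 at (1,3):
0 0 0 0 0
0 0 0 0 0
0 0 0 0 0
0 0 0 0 0

Lights still on: 0

Answer: yes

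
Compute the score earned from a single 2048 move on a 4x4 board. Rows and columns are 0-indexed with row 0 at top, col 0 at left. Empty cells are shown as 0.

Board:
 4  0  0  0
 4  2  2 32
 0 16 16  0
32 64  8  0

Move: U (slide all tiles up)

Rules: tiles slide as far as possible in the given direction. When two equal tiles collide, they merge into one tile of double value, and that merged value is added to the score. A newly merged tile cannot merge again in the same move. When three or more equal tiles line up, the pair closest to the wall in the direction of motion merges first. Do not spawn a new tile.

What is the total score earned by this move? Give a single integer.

Answer: 8

Derivation:
Slide up:
col 0: [4, 4, 0, 32] -> [8, 32, 0, 0]  score +8 (running 8)
col 1: [0, 2, 16, 64] -> [2, 16, 64, 0]  score +0 (running 8)
col 2: [0, 2, 16, 8] -> [2, 16, 8, 0]  score +0 (running 8)
col 3: [0, 32, 0, 0] -> [32, 0, 0, 0]  score +0 (running 8)
Board after move:
 8  2  2 32
32 16 16  0
 0 64  8  0
 0  0  0  0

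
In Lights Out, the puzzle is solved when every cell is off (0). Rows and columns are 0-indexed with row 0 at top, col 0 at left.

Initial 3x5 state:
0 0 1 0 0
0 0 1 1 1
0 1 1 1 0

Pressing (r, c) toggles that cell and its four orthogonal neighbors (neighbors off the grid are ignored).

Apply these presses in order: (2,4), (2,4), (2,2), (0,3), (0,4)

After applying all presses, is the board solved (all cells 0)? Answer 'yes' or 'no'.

After press 1 at (2,4):
0 0 1 0 0
0 0 1 1 0
0 1 1 0 1

After press 2 at (2,4):
0 0 1 0 0
0 0 1 1 1
0 1 1 1 0

After press 3 at (2,2):
0 0 1 0 0
0 0 0 1 1
0 0 0 0 0

After press 4 at (0,3):
0 0 0 1 1
0 0 0 0 1
0 0 0 0 0

After press 5 at (0,4):
0 0 0 0 0
0 0 0 0 0
0 0 0 0 0

Lights still on: 0

Answer: yes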